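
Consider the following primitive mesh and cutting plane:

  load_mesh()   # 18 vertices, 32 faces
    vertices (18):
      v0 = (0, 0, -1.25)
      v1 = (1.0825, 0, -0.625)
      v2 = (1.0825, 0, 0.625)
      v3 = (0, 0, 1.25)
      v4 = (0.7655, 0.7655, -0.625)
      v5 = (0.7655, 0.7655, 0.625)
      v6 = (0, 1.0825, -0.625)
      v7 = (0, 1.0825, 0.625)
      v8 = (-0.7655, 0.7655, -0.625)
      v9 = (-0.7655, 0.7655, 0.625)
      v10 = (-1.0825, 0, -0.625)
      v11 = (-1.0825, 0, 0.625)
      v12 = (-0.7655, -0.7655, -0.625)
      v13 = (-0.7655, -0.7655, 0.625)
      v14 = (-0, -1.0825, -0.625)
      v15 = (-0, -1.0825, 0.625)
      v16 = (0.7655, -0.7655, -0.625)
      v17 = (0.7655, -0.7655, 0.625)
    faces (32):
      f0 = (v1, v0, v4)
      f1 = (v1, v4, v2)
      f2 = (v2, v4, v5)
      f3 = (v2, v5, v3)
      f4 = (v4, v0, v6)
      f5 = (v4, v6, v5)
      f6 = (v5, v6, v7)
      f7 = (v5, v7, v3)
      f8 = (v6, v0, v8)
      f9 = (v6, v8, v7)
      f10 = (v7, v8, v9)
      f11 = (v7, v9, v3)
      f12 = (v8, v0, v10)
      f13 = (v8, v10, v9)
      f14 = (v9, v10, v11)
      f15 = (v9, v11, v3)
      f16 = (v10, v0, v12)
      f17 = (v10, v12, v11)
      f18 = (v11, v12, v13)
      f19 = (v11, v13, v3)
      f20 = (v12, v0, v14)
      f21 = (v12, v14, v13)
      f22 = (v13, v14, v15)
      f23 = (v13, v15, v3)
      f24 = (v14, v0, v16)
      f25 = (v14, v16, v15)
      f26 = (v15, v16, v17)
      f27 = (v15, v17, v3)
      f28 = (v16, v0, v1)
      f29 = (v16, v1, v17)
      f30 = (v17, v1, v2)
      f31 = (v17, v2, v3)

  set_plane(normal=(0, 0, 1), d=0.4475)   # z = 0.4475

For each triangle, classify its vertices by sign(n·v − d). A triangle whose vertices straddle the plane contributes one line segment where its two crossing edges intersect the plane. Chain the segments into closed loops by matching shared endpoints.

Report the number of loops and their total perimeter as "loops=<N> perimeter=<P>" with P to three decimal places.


loops=1 perimeter=6.628

Straddling triangles (16 of 32):
  (v1,v4,v2) [--+] → (1.03749, 0.108701, 0.4475)–(1.0825, 0, 0.4475)  len=0.1177
  (v2,v4,v5) [+-+] → (1.03749, 0.108701, 0.4475)–(0.7655, 0.7655, 0.4475)  len=0.7109
  (v4,v6,v5) [--+] → (0.656799, 0.810514, 0.4475)–(0.7655, 0.7655, 0.4475)  len=0.1177
  (v5,v6,v7) [+-+] → (0.656799, 0.810514, 0.4475)–(0, 1.0825, 0.4475)  len=0.7109
  (v6,v8,v7) [--+] → (-0.108701, 1.03749, 0.4475)–(0, 1.0825, 0.4475)  len=0.1177
  (v7,v8,v9) [+-+] → (-0.108701, 1.03749, 0.4475)–(-0.7655, 0.7655, 0.4475)  len=0.7109
  (v8,v10,v9) [--+] → (-0.810514, 0.656799, 0.4475)–(-0.7655, 0.7655, 0.4475)  len=0.1177
  (v9,v10,v11) [+-+] → (-0.810514, 0.656799, 0.4475)–(-1.0825, 0, 0.4475)  len=0.7109
  (v10,v12,v11) [--+] → (-1.03749, -0.108701, 0.4475)–(-1.0825, 0, 0.4475)  len=0.1177
  (v11,v12,v13) [+-+] → (-1.03749, -0.108701, 0.4475)–(-0.7655, -0.7655, 0.4475)  len=0.7109
  (v12,v14,v13) [--+] → (-0.656799, -0.810514, 0.4475)–(-0.7655, -0.7655, 0.4475)  len=0.1177
  (v13,v14,v15) [+-+] → (-0.656799, -0.810514, 0.4475)–(0, -1.0825, 0.4475)  len=0.7109
  (v14,v16,v15) [--+] → (0.108701, -1.03749, 0.4475)–(0, -1.0825, 0.4475)  len=0.1177
  (v15,v16,v17) [+-+] → (0.108701, -1.03749, 0.4475)–(0.7655, -0.7655, 0.4475)  len=0.7109
  (v16,v1,v17) [--+] → (0.810514, -0.656799, 0.4475)–(0.7655, -0.7655, 0.4475)  len=0.1177
  (v17,v1,v2) [+-+] → (0.810514, -0.656799, 0.4475)–(1.0825, 0, 0.4475)  len=0.7109

Chained into 1 loop(s):
  loop 1: 16 segments, perimeter = 6.6283
Total perimeter = 6.628


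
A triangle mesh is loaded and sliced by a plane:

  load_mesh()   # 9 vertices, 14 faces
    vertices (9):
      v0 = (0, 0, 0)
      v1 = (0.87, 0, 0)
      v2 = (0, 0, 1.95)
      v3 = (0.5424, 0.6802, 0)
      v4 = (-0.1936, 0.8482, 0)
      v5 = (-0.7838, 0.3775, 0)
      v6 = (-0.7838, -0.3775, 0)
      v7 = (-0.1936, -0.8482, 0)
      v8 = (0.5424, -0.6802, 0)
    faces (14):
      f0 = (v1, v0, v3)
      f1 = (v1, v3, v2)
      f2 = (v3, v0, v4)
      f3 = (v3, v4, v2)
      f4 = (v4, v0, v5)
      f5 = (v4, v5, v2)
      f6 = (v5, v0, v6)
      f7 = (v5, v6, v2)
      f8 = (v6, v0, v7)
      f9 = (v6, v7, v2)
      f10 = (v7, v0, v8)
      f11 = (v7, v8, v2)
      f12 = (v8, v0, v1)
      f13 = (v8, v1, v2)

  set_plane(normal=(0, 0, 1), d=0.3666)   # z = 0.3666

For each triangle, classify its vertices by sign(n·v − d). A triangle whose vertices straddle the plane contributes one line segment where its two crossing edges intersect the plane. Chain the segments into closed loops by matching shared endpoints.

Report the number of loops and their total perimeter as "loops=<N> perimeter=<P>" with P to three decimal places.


loops=1 perimeter=4.291

Straddling triangles (7 of 14):
  (v1,v3,v2) [--+] → (0.440429, 0.552322, 0.3666)–(0.70644, 0, 0.3666)  len=0.6130
  (v3,v4,v2) [--+] → (-0.157203, 0.688738, 0.3666)–(0.440429, 0.552322, 0.3666)  len=0.6130
  (v4,v5,v2) [--+] → (-0.636446, 0.30653, 0.3666)–(-0.157203, 0.688738, 0.3666)  len=0.6130
  (v5,v6,v2) [--+] → (-0.636446, -0.30653, 0.3666)–(-0.636446, 0.30653, 0.3666)  len=0.6131
  (v6,v7,v2) [--+] → (-0.157203, -0.688738, 0.3666)–(-0.636446, -0.30653, 0.3666)  len=0.6130
  (v7,v8,v2) [--+] → (0.440429, -0.552322, 0.3666)–(-0.157203, -0.688738, 0.3666)  len=0.6130
  (v8,v1,v2) [--+] → (0.70644, 0, 0.3666)–(0.440429, -0.552322, 0.3666)  len=0.6130

Chained into 1 loop(s):
  loop 1: 7 segments, perimeter = 4.2911
Total perimeter = 4.291


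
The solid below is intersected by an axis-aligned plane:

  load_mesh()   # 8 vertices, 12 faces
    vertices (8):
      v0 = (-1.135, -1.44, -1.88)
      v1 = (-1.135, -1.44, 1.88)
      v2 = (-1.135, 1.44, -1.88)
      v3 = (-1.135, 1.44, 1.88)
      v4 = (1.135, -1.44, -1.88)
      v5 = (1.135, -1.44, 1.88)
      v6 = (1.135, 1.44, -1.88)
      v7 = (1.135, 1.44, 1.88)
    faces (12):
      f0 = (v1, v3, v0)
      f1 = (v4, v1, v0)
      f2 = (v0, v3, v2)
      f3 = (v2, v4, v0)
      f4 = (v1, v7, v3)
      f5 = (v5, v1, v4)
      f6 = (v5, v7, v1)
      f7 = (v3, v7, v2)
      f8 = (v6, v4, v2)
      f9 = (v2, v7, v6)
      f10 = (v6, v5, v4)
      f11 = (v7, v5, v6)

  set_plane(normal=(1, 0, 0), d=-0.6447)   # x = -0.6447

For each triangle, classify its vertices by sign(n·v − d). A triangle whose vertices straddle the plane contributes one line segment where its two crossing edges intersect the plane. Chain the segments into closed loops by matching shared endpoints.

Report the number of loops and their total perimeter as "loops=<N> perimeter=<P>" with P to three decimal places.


loops=1 perimeter=13.280

Straddling triangles (8 of 12):
  (v4,v1,v0) [+--] → (-0.6447, -1.44, 1.06787)–(-0.6447, -1.44, -1.88)  len=2.9479
  (v2,v4,v0) [-+-] → (-0.6447, 0.817945, -1.88)–(-0.6447, -1.44, -1.88)  len=2.2579
  (v1,v7,v3) [-+-] → (-0.6447, -0.817945, 1.88)–(-0.6447, 1.44, 1.88)  len=2.2579
  (v5,v1,v4) [+-+] → (-0.6447, -1.44, 1.88)–(-0.6447, -1.44, 1.06787)  len=0.8121
  (v5,v7,v1) [++-] → (-0.6447, -0.817945, 1.88)–(-0.6447, -1.44, 1.88)  len=0.6221
  (v3,v7,v2) [-+-] → (-0.6447, 1.44, 1.88)–(-0.6447, 1.44, -1.06787)  len=2.9479
  (v6,v4,v2) [++-] → (-0.6447, 0.817945, -1.88)–(-0.6447, 1.44, -1.88)  len=0.6221
  (v2,v7,v6) [-++] → (-0.6447, 1.44, -1.06787)–(-0.6447, 1.44, -1.88)  len=0.8121

Chained into 1 loop(s):
  loop 1: 8 segments, perimeter = 13.2800
Total perimeter = 13.280


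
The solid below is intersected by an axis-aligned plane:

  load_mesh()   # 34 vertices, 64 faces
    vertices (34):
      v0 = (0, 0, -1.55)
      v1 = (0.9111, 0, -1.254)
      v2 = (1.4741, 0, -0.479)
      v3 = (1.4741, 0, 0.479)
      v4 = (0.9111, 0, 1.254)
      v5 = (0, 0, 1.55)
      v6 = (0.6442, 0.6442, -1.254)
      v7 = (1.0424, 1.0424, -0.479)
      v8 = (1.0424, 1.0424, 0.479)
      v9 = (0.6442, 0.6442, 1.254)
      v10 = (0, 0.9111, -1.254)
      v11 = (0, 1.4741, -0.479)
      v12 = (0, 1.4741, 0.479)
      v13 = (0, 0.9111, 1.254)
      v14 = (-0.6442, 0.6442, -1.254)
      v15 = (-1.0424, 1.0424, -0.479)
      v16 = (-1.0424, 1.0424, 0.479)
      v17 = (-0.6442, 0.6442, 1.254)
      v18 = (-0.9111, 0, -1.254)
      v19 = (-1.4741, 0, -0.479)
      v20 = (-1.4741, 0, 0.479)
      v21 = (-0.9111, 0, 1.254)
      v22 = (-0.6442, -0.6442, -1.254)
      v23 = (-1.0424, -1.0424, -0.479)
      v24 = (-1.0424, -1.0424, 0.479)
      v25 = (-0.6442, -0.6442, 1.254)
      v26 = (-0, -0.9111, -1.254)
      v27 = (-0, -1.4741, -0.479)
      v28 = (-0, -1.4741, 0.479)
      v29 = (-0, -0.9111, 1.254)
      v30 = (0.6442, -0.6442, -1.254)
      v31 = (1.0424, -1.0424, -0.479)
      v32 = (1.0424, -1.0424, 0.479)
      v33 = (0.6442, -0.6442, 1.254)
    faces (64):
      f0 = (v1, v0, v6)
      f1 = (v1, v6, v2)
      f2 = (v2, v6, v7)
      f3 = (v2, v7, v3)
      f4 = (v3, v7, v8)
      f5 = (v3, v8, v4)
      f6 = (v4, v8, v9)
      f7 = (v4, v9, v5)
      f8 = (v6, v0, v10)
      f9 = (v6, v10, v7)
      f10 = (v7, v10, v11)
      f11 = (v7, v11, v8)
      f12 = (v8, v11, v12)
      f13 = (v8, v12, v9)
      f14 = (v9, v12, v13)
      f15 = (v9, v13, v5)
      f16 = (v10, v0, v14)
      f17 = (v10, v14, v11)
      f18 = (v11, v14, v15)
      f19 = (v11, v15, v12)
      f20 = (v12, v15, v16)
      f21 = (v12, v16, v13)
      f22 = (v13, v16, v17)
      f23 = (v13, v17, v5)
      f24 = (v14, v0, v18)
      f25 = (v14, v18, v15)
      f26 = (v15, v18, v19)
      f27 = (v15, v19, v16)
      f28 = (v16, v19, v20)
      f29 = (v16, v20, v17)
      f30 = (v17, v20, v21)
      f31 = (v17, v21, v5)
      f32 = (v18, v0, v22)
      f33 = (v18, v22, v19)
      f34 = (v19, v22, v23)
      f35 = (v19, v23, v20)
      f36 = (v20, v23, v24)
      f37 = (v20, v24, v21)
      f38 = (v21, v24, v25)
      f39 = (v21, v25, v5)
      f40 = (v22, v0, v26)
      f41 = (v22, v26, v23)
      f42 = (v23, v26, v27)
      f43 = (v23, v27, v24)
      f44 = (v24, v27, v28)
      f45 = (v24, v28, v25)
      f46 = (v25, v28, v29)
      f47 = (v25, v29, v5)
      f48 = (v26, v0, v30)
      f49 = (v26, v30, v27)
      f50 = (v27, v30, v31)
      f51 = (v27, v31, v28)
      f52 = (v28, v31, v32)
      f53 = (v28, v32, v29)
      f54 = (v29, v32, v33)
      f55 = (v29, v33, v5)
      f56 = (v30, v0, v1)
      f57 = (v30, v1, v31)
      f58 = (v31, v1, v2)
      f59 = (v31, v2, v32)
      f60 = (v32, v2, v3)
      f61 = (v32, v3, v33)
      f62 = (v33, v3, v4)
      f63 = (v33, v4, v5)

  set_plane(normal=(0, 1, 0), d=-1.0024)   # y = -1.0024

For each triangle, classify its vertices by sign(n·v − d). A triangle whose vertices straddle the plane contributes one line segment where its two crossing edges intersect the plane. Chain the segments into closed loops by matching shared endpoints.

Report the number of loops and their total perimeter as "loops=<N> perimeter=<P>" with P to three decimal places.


loops=1 perimeter=6.916

Straddling triangles (18 of 64):
  (v19,v22,v23) [++-] → (-1.0024, -1.0024, -0.55685)–(-1.05897, -1.0024, -0.479)  len=0.0962
  (v19,v23,v20) [+-+] → (-1.05897, -1.0024, -0.479)–(-1.05897, -1.0024, -0.442239)  len=0.0368
  (v20,v23,v24) [+--] → (-1.05897, -1.0024, -0.442239)–(-1.05897, -1.0024, 0.479)  len=0.9212
  (v20,v24,v21) [+-+] → (-1.05897, -1.0024, 0.479)–(-1.03736, -1.0024, 0.508739)  len=0.0368
  (v21,v24,v25) [+-+] → (-1.03736, -1.0024, 0.508739)–(-1.0024, -1.0024, 0.55685)  len=0.0595
  (v22,v26,v23) [++-] → (-0.724837, -1.0024, -0.715101)–(-1.0024, -1.0024, -0.55685)  len=0.3195
  (v23,v26,v27) [-+-] → (-0.724837, -1.0024, -0.715101)–(0, -1.0024, -1.12832)  len=0.8343
  (v24,v28,v25) [--+] → (-0.366152, -1.0024, 0.919496)–(-1.0024, -1.0024, 0.55685)  len=0.7323
  (v25,v28,v29) [+-+] → (-0.366152, -1.0024, 0.919496)–(0, -1.0024, 1.12832)  len=0.4215
  (v26,v30,v27) [++-] → (0.366152, -1.0024, -0.919496)–(0, -1.0024, -1.12832)  len=0.4215
  (v27,v30,v31) [-+-] → (0.366152, -1.0024, -0.919496)–(1.0024, -1.0024, -0.55685)  len=0.7323
  (v28,v32,v29) [--+] → (0.724837, -1.0024, 0.715101)–(0, -1.0024, 1.12832)  len=0.8343
  (v29,v32,v33) [+-+] → (0.724837, -1.0024, 0.715101)–(1.0024, -1.0024, 0.55685)  len=0.3195
  (v30,v1,v31) [++-] → (1.03736, -1.0024, -0.508739)–(1.0024, -1.0024, -0.55685)  len=0.0595
  (v31,v1,v2) [-++] → (1.03736, -1.0024, -0.508739)–(1.05897, -1.0024, -0.479)  len=0.0368
  (v31,v2,v32) [-+-] → (1.05897, -1.0024, -0.479)–(1.05897, -1.0024, 0.442239)  len=0.9212
  (v32,v2,v3) [-++] → (1.05897, -1.0024, 0.442239)–(1.05897, -1.0024, 0.479)  len=0.0368
  (v32,v3,v33) [-++] → (1.05897, -1.0024, 0.479)–(1.0024, -1.0024, 0.55685)  len=0.0962

Chained into 1 loop(s):
  loop 1: 18 segments, perimeter = 6.9163
Total perimeter = 6.916


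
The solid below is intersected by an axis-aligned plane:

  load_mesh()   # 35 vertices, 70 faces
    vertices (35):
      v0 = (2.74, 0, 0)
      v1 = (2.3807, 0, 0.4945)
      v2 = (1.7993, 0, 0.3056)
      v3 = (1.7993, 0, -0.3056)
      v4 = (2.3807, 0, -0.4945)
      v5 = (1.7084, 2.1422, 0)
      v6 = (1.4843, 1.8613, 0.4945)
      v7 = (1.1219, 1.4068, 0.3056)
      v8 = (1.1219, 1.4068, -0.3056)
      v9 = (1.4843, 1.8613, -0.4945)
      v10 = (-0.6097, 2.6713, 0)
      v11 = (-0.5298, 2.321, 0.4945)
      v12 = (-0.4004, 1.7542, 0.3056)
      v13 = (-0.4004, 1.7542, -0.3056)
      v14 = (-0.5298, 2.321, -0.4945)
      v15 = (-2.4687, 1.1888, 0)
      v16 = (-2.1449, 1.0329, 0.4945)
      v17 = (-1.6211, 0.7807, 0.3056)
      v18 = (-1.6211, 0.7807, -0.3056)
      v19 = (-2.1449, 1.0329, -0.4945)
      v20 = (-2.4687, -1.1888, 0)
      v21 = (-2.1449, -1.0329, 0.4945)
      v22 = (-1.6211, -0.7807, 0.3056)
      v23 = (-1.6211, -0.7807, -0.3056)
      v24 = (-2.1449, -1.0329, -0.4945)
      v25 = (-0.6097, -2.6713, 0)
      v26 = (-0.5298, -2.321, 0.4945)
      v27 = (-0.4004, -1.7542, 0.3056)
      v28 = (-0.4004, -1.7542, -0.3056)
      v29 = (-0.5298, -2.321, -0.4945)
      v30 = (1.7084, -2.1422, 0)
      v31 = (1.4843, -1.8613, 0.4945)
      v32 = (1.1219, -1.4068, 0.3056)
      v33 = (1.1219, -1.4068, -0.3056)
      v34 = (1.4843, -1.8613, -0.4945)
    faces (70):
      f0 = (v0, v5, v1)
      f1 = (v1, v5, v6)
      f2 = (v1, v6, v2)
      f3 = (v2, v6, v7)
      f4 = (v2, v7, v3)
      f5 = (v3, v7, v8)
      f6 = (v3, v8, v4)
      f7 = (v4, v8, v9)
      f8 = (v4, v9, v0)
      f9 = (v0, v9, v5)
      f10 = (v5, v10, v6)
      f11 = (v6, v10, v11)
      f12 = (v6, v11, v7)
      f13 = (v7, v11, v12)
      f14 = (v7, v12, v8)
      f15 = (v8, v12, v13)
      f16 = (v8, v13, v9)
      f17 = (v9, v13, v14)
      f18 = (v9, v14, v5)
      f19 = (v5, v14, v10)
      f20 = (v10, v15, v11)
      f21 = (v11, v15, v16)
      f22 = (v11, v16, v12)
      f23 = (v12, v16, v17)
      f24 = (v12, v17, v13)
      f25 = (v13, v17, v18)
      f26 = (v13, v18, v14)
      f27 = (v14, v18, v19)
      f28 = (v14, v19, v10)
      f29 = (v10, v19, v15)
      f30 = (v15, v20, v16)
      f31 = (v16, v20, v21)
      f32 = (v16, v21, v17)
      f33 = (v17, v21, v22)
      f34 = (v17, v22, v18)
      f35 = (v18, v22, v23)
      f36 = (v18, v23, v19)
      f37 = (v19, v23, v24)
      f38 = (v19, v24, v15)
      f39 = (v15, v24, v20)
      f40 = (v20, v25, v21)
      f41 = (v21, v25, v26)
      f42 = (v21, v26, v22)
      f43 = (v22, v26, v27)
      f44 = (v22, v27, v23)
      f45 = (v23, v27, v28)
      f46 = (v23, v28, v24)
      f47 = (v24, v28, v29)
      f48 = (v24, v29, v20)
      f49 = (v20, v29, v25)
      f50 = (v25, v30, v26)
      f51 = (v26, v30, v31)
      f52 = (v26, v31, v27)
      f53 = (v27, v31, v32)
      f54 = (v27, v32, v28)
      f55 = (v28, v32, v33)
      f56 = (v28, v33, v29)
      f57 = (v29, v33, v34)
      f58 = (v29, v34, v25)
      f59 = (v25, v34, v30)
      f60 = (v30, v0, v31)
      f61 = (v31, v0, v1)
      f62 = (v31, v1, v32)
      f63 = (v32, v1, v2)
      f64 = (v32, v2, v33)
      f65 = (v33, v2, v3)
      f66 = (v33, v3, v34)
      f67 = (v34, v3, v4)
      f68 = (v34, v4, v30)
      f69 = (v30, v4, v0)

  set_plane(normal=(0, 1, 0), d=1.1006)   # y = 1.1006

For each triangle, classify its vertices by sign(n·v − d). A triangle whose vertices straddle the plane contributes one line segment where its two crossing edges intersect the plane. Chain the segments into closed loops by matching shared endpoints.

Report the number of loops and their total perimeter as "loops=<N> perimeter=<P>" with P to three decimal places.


loops=2 perimeter=6.681

Straddling triangles (22 of 70):
  (v0,v5,v1) [-+-] → (2.20999, 1.1006, 0)–(2.03529, 1.1006, 0.24044)  len=0.2972
  (v1,v5,v6) [-++] → (2.03529, 1.1006, 0.24044)–(1.85065, 1.1006, 0.4945)  len=0.3141
  (v1,v6,v2) [-+-] → (1.85065, 1.1006, 0.4945)–(1.61304, 1.1006, 0.417298)  len=0.2498
  (v2,v6,v7) [-++] → (1.61304, 1.1006, 0.417298)–(1.26934, 1.1006, 0.3056)  len=0.3614
  (v2,v7,v3) [-+-] → (1.26934, 1.1006, 0.3056)–(1.26934, 1.1006, 0.172568)  len=0.1330
  (v3,v7,v8) [-++] → (1.26934, 1.1006, 0.172568)–(1.26934, 1.1006, -0.3056)  len=0.4782
  (v3,v8,v4) [-+-] → (1.26934, 1.1006, -0.3056)–(1.39589, 1.1006, -0.346715)  len=0.1331
  (v4,v8,v9) [-++] → (1.39589, 1.1006, -0.346715)–(1.85065, 1.1006, -0.4945)  len=0.4782
  (v4,v9,v0) [-+-] → (1.85065, 1.1006, -0.4945)–(1.9975, 1.1006, -0.292401)  len=0.2498
  (v0,v9,v5) [-++] → (1.9975, 1.1006, -0.292401)–(2.20999, 1.1006, 0)  len=0.3615
  (v11,v15,v16) [++-] → (-2.28551, 1.1006, 0.279762)–(-2.06001, 1.1006, 0.4945)  len=0.3114
  (v11,v16,v12) [+-+] → (-2.06001, 1.1006, 0.4945)–(-1.98116, 1.1006, 0.47677)  len=0.0808
  (v12,v16,v17) [+--] → (-1.98116, 1.1006, 0.47677)–(-1.21997, 1.1006, 0.3056)  len=0.7802
  (v12,v17,v13) [+-+] → (-1.21997, 1.1006, 0.3056)–(-1.21997, 1.1006, 0.104755)  len=0.2008
  (v13,v17,v18) [+--] → (-1.21997, 1.1006, 0.104755)–(-1.21997, 1.1006, -0.3056)  len=0.4104
  (v13,v18,v14) [+-+] → (-1.21997, 1.1006, -0.3056)–(-1.39445, 1.1006, -0.344832)  len=0.1788
  (v14,v18,v19) [+--] → (-1.39445, 1.1006, -0.344832)–(-2.06001, 1.1006, -0.4945)  len=0.6822
  (v14,v19,v10) [+-+] → (-2.06001, 1.1006, -0.4945)–(-2.08146, 1.1006, -0.474067)  len=0.0296
  (v10,v19,v15) [+-+] → (-2.08146, 1.1006, -0.474067)–(-2.28551, 1.1006, -0.279762)  len=0.2818
  (v15,v20,v16) [+--] → (-2.4687, 1.1006, 0)–(-2.28551, 1.1006, 0.279762)  len=0.3344
  (v19,v24,v15) [--+] → (-2.45585, 1.1006, -0.0196313)–(-2.28551, 1.1006, -0.279762)  len=0.3109
  (v15,v24,v20) [+--] → (-2.45585, 1.1006, -0.0196313)–(-2.4687, 1.1006, 0)  len=0.0235

Chained into 2 loop(s):
  loop 1: 10 segments, perimeter = 3.0562
  loop 2: 12 segments, perimeter = 3.6248
Total perimeter = 6.681


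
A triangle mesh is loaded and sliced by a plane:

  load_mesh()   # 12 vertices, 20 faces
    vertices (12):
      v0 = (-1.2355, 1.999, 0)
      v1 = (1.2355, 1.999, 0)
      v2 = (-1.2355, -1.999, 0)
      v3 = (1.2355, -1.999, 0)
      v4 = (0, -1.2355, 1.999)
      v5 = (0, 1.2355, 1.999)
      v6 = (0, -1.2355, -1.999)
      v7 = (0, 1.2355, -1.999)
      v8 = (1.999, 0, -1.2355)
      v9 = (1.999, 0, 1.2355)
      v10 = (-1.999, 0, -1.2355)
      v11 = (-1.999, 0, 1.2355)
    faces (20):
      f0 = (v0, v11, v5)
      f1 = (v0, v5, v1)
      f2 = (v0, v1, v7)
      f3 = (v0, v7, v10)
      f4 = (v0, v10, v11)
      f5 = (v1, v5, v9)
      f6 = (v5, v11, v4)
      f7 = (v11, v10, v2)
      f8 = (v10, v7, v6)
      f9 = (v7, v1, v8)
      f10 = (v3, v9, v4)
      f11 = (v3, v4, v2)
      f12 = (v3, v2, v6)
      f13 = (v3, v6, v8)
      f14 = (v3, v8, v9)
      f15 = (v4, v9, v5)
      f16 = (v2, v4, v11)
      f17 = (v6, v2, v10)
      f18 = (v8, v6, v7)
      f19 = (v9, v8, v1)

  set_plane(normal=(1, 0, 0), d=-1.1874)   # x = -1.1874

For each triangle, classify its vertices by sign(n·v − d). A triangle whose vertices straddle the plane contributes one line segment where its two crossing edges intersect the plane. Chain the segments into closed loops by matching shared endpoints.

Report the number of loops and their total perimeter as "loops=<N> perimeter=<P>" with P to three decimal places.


Straddling triangles (10 of 20):
  (v0,v11,v5) [--+] → (-1.1874, 0.501617, 1.54548)–(-1.1874, 1.96928, 0.0778243)  len=2.0756
  (v0,v5,v1) [-++] → (-1.1874, 1.96928, 0.0778243)–(-1.1874, 1.999, 0)  len=0.0833
  (v0,v1,v7) [-++] → (-1.1874, 1.999, 0)–(-1.1874, 1.96928, -0.0778243)  len=0.0833
  (v0,v7,v10) [-+-] → (-1.1874, 1.96928, -0.0778243)–(-1.1874, 0.501617, -1.54548)  len=2.0756
  (v5,v11,v4) [+-+] → (-1.1874, 0.501617, 1.54548)–(-1.1874, -0.501617, 1.54548)  len=1.0032
  (v10,v7,v6) [-++] → (-1.1874, 0.501617, -1.54548)–(-1.1874, -0.501617, -1.54548)  len=1.0032
  (v3,v4,v2) [++-] → (-1.1874, -1.96928, 0.0778243)–(-1.1874, -1.999, 0)  len=0.0833
  (v3,v2,v6) [+-+] → (-1.1874, -1.999, 0)–(-1.1874, -1.96928, -0.0778243)  len=0.0833
  (v2,v4,v11) [-+-] → (-1.1874, -1.96928, 0.0778243)–(-1.1874, -0.501617, 1.54548)  len=2.0756
  (v6,v2,v10) [+--] → (-1.1874, -1.96928, -0.0778243)–(-1.1874, -0.501617, -1.54548)  len=2.0756

Chained into 1 loop(s):
  loop 1: 10 segments, perimeter = 10.6420
Total perimeter = 10.642

loops=1 perimeter=10.642


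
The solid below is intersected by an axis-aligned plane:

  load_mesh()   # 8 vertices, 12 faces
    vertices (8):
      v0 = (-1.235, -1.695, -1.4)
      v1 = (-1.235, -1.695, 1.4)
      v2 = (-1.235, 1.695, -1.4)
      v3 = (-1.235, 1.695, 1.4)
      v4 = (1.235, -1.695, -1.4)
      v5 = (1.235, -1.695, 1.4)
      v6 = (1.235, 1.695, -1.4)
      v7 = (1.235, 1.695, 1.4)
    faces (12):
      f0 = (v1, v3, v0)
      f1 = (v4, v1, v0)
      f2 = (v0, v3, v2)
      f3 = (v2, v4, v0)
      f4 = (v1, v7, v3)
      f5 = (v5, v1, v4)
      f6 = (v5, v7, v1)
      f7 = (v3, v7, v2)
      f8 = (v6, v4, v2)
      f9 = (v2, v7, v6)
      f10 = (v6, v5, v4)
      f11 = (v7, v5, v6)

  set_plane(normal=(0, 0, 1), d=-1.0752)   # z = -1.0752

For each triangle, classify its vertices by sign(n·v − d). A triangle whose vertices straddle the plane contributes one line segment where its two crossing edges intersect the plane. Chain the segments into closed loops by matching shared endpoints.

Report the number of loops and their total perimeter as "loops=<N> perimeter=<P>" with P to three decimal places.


Straddling triangles (8 of 12):
  (v1,v3,v0) [++-] → (-1.235, -1.30176, -1.0752)–(-1.235, -1.695, -1.0752)  len=0.3932
  (v4,v1,v0) [-+-] → (0.94848, -1.695, -1.0752)–(-1.235, -1.695, -1.0752)  len=2.1835
  (v0,v3,v2) [-+-] → (-1.235, -1.30176, -1.0752)–(-1.235, 1.695, -1.0752)  len=2.9968
  (v5,v1,v4) [++-] → (0.94848, -1.695, -1.0752)–(1.235, -1.695, -1.0752)  len=0.2865
  (v3,v7,v2) [++-] → (-0.94848, 1.695, -1.0752)–(-1.235, 1.695, -1.0752)  len=0.2865
  (v2,v7,v6) [-+-] → (-0.94848, 1.695, -1.0752)–(1.235, 1.695, -1.0752)  len=2.1835
  (v6,v5,v4) [-+-] → (1.235, 1.30176, -1.0752)–(1.235, -1.695, -1.0752)  len=2.9968
  (v7,v5,v6) [++-] → (1.235, 1.30176, -1.0752)–(1.235, 1.695, -1.0752)  len=0.3932

Chained into 1 loop(s):
  loop 1: 8 segments, perimeter = 11.7200
Total perimeter = 11.720

loops=1 perimeter=11.720


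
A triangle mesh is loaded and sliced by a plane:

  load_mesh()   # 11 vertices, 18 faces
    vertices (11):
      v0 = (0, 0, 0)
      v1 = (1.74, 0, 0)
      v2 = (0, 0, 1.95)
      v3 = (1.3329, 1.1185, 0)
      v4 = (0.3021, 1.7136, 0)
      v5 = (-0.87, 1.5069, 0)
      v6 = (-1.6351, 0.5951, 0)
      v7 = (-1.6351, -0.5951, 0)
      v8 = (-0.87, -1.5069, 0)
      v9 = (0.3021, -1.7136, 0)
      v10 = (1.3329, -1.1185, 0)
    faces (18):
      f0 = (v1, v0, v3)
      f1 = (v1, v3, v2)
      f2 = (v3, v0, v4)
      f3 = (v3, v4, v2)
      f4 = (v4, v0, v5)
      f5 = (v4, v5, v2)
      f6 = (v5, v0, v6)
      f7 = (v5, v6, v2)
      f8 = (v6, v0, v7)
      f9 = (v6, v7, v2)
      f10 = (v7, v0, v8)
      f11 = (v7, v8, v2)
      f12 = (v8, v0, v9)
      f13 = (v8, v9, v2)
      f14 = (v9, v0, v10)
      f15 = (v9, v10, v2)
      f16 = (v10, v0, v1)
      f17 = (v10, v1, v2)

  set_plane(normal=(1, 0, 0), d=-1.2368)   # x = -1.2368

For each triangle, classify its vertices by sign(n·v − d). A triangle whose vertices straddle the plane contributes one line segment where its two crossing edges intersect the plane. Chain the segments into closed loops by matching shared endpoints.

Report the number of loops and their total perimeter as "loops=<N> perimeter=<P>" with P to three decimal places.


loops=1 perimeter=4.601

Straddling triangles (6 of 18):
  (v5,v0,v6) [++-] → (-1.2368, 0.450137, 0)–(-1.2368, 1.06977, 0)  len=0.6196
  (v5,v6,v2) [+-+] → (-1.2368, 1.06977, 0)–(-1.2368, 0.450137, 0.475008)  len=0.7808
  (v6,v0,v7) [-+-] → (-1.2368, 0.450137, 0)–(-1.2368, -0.450137, 0)  len=0.9003
  (v6,v7,v2) [--+] → (-1.2368, -0.450137, 0.475008)–(-1.2368, 0.450137, 0.475008)  len=0.9003
  (v7,v0,v8) [-++] → (-1.2368, -0.450137, 0)–(-1.2368, -1.06977, 0)  len=0.6196
  (v7,v8,v2) [-++] → (-1.2368, -1.06977, 0)–(-1.2368, -0.450137, 0.475008)  len=0.7808

Chained into 1 loop(s):
  loop 1: 6 segments, perimeter = 4.6013
Total perimeter = 4.601


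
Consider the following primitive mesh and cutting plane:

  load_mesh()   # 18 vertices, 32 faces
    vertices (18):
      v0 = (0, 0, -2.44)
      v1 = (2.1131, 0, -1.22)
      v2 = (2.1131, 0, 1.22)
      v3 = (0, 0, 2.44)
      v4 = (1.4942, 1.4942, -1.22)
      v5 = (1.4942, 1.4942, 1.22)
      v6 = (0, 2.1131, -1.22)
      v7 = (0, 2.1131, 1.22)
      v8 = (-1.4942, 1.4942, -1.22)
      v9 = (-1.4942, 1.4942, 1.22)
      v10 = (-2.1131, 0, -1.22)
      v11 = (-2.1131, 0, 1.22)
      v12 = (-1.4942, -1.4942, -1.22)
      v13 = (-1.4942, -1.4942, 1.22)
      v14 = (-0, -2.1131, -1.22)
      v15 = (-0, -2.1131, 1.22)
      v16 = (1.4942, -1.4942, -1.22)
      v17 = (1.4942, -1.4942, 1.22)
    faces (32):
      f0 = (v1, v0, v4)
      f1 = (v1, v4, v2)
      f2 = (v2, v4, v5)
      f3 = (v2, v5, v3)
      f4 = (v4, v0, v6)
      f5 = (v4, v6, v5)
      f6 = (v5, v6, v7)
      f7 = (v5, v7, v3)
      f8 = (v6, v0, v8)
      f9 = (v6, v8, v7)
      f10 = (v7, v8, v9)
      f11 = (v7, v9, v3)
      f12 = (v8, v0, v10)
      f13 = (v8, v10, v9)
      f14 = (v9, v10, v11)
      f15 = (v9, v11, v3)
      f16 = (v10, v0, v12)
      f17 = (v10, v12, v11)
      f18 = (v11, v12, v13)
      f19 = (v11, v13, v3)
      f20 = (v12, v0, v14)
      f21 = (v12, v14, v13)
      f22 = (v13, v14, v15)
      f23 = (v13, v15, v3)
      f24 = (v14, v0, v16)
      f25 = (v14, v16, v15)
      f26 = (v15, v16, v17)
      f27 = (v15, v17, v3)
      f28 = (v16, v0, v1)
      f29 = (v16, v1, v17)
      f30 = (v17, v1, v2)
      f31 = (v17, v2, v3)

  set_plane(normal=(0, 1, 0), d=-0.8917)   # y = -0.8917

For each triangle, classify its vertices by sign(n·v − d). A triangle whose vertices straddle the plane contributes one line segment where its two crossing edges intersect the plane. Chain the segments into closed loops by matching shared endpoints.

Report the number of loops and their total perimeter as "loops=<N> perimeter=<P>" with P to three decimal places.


loops=1 perimeter=12.483

Straddling triangles (12 of 32):
  (v10,v0,v12) [++-] → (-0.8917, -0.8917, -1.71194)–(-1.74376, -0.8917, -1.22)  len=0.9839
  (v10,v12,v11) [+-+] → (-1.74376, -0.8917, -1.22)–(-1.74376, -0.8917, -0.236129)  len=0.9839
  (v11,v12,v13) [+--] → (-1.74376, -0.8917, -0.236129)–(-1.74376, -0.8917, 1.22)  len=1.4561
  (v11,v13,v3) [+-+] → (-1.74376, -0.8917, 1.22)–(-0.8917, -0.8917, 1.71194)  len=0.9839
  (v12,v0,v14) [-+-] → (-0.8917, -0.8917, -1.71194)–(0, -0.8917, -1.92518)  len=0.9168
  (v13,v15,v3) [--+] → (0, -0.8917, 1.92518)–(-0.8917, -0.8917, 1.71194)  len=0.9168
  (v14,v0,v16) [-+-] → (0, -0.8917, -1.92518)–(0.8917, -0.8917, -1.71194)  len=0.9168
  (v15,v17,v3) [--+] → (0.8917, -0.8917, 1.71194)–(0, -0.8917, 1.92518)  len=0.9168
  (v16,v0,v1) [-++] → (0.8917, -0.8917, -1.71194)–(1.74376, -0.8917, -1.22)  len=0.9839
  (v16,v1,v17) [-+-] → (1.74376, -0.8917, -1.22)–(1.74376, -0.8917, 0.236129)  len=1.4561
  (v17,v1,v2) [-++] → (1.74376, -0.8917, 0.236129)–(1.74376, -0.8917, 1.22)  len=0.9839
  (v17,v2,v3) [-++] → (1.74376, -0.8917, 1.22)–(0.8917, -0.8917, 1.71194)  len=0.9839

Chained into 1 loop(s):
  loop 1: 12 segments, perimeter = 12.4829
Total perimeter = 12.483


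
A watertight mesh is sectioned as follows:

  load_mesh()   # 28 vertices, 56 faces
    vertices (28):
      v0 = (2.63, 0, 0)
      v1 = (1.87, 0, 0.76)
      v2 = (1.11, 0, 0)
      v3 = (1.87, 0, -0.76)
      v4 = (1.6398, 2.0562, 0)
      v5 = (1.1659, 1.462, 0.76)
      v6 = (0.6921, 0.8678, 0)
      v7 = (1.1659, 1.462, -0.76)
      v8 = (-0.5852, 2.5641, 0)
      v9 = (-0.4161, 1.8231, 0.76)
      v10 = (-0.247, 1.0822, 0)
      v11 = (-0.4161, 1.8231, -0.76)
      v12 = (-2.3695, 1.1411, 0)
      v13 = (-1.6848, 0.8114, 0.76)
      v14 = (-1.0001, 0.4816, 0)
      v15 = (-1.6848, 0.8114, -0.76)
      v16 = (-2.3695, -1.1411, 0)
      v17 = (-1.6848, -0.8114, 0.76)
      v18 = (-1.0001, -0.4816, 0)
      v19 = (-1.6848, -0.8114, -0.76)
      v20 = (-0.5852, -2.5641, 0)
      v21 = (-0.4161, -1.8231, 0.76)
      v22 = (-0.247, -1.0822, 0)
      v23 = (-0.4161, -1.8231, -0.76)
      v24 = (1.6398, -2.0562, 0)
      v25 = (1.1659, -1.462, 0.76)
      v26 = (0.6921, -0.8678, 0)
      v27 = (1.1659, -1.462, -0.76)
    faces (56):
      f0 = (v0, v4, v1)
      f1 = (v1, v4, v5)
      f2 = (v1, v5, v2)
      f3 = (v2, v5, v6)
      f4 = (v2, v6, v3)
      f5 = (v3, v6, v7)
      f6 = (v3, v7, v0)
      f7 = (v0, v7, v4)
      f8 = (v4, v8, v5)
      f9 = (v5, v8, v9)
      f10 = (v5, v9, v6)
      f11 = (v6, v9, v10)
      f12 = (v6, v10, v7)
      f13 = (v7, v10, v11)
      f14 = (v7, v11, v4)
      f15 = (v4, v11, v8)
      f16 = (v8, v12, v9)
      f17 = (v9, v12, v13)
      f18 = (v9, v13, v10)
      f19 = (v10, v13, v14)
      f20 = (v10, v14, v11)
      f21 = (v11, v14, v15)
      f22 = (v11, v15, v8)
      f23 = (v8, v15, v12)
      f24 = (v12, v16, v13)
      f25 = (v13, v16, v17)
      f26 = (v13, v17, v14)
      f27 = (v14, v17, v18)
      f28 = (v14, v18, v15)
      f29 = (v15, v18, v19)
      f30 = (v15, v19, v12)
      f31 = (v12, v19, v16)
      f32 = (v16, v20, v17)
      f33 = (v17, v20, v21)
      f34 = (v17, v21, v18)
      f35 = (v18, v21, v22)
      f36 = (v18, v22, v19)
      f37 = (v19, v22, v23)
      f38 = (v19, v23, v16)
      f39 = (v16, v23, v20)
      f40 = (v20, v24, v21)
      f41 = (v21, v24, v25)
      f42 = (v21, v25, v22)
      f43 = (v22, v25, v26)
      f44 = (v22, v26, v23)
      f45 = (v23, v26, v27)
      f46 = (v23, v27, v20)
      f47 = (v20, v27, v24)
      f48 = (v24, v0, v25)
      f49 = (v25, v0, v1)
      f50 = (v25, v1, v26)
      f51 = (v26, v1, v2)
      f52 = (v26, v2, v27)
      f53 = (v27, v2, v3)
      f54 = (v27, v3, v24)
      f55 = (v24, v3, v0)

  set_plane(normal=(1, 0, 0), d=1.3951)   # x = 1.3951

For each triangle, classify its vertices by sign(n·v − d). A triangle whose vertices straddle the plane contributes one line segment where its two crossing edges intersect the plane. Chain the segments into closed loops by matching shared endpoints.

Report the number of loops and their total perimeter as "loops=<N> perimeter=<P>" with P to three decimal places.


Straddling triangles (18 of 56):
  (v1,v4,v5) [++-] → (1.3951, 1.74938, 0.392429)–(1.3951, 0.986087, 0.76)  len=0.8472
  (v1,v5,v2) [+--] → (1.3951, 0.986087, 0.76)–(1.3951, 0, 0.2851)  len=1.0945
  (v2,v6,v3) [--+] → (1.3951, 0.349875, -0.453587)–(1.3951, 0, -0.2851)  len=0.3883
  (v3,v6,v7) [+--] → (1.3951, 0.349875, -0.453587)–(1.3951, 0.986087, -0.76)  len=0.7062
  (v3,v7,v0) [+-+] → (1.3951, 0.986087, -0.76)–(1.3951, 1.23313, -0.641025)  len=0.2742
  (v0,v7,v4) [+-+] → (1.3951, 1.23313, -0.641025)–(1.3951, 1.74938, -0.392429)  len=0.5730
  (v4,v8,v5) [+--] → (1.3951, 2.11206, 0)–(1.3951, 1.74938, 0.392429)  len=0.5344
  (v7,v11,v4) [--+] → (1.3951, 2.02846, -0.0904577)–(1.3951, 1.74938, -0.392429)  len=0.4112
  (v4,v11,v8) [+--] → (1.3951, 2.02846, -0.0904577)–(1.3951, 2.11206, 0)  len=0.1232
  (v20,v24,v21) [-+-] → (1.3951, -2.11206, 0)–(1.3951, -2.02846, 0.0904577)  len=0.1232
  (v21,v24,v25) [-+-] → (1.3951, -2.02846, 0.0904577)–(1.3951, -1.74938, 0.392429)  len=0.4112
  (v20,v27,v24) [--+] → (1.3951, -1.74938, -0.392429)–(1.3951, -2.11206, 0)  len=0.5344
  (v24,v0,v25) [++-] → (1.3951, -1.23313, 0.641025)–(1.3951, -1.74938, 0.392429)  len=0.5730
  (v25,v0,v1) [-++] → (1.3951, -1.23313, 0.641025)–(1.3951, -0.986087, 0.76)  len=0.2742
  (v25,v1,v26) [-+-] → (1.3951, -0.986087, 0.76)–(1.3951, -0.349875, 0.453587)  len=0.7062
  (v26,v1,v2) [-+-] → (1.3951, -0.349875, 0.453587)–(1.3951, 0, 0.2851)  len=0.3883
  (v27,v2,v3) [--+] → (1.3951, 0, -0.2851)–(1.3951, -0.986087, -0.76)  len=1.0945
  (v27,v3,v24) [-++] → (1.3951, -0.986087, -0.76)–(1.3951, -1.74938, -0.392429)  len=0.8472

Chained into 1 loop(s):
  loop 1: 18 segments, perimeter = 9.9041
Total perimeter = 9.904

loops=1 perimeter=9.904


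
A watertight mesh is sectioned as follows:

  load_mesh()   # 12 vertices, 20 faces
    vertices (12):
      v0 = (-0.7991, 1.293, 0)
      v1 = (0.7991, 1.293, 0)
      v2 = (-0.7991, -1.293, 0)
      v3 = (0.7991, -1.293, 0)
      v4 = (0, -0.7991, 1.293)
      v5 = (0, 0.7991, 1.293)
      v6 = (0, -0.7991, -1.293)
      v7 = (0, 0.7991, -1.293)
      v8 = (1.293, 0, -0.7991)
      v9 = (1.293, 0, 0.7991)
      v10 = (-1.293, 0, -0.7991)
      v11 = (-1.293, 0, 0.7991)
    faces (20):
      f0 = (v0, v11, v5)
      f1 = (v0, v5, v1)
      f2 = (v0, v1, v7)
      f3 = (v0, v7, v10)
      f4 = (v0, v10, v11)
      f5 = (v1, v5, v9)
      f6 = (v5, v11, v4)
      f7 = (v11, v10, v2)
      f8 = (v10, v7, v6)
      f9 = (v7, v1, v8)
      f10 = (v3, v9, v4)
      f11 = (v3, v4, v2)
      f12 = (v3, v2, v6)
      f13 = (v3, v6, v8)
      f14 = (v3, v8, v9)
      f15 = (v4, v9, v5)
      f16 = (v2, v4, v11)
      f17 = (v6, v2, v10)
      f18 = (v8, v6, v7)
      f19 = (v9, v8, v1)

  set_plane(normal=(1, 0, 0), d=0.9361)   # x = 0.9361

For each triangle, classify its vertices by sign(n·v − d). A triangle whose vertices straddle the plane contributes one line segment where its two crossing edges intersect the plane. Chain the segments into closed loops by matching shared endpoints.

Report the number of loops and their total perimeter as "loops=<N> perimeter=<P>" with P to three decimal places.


loops=1 perimeter=5.807

Straddling triangles (8 of 20):
  (v1,v5,v9) [--+] → (0.9361, 0.220571, 0.935429)–(0.9361, 0.934342, 0.221658)  len=1.0094
  (v7,v1,v8) [--+] → (0.9361, 0.934342, -0.221658)–(0.9361, 0.220571, -0.935429)  len=1.0094
  (v3,v9,v4) [-+-] → (0.9361, -0.934342, 0.221658)–(0.9361, -0.220571, 0.935429)  len=1.0094
  (v3,v6,v8) [--+] → (0.9361, -0.220571, -0.935429)–(0.9361, -0.934342, -0.221658)  len=1.0094
  (v3,v8,v9) [-++] → (0.9361, -0.934342, -0.221658)–(0.9361, -0.934342, 0.221658)  len=0.4433
  (v4,v9,v5) [-+-] → (0.9361, -0.220571, 0.935429)–(0.9361, 0.220571, 0.935429)  len=0.4411
  (v8,v6,v7) [+--] → (0.9361, -0.220571, -0.935429)–(0.9361, 0.220571, -0.935429)  len=0.4411
  (v9,v8,v1) [++-] → (0.9361, 0.934342, -0.221658)–(0.9361, 0.934342, 0.221658)  len=0.4433

Chained into 1 loop(s):
  loop 1: 8 segments, perimeter = 5.8066
Total perimeter = 5.807


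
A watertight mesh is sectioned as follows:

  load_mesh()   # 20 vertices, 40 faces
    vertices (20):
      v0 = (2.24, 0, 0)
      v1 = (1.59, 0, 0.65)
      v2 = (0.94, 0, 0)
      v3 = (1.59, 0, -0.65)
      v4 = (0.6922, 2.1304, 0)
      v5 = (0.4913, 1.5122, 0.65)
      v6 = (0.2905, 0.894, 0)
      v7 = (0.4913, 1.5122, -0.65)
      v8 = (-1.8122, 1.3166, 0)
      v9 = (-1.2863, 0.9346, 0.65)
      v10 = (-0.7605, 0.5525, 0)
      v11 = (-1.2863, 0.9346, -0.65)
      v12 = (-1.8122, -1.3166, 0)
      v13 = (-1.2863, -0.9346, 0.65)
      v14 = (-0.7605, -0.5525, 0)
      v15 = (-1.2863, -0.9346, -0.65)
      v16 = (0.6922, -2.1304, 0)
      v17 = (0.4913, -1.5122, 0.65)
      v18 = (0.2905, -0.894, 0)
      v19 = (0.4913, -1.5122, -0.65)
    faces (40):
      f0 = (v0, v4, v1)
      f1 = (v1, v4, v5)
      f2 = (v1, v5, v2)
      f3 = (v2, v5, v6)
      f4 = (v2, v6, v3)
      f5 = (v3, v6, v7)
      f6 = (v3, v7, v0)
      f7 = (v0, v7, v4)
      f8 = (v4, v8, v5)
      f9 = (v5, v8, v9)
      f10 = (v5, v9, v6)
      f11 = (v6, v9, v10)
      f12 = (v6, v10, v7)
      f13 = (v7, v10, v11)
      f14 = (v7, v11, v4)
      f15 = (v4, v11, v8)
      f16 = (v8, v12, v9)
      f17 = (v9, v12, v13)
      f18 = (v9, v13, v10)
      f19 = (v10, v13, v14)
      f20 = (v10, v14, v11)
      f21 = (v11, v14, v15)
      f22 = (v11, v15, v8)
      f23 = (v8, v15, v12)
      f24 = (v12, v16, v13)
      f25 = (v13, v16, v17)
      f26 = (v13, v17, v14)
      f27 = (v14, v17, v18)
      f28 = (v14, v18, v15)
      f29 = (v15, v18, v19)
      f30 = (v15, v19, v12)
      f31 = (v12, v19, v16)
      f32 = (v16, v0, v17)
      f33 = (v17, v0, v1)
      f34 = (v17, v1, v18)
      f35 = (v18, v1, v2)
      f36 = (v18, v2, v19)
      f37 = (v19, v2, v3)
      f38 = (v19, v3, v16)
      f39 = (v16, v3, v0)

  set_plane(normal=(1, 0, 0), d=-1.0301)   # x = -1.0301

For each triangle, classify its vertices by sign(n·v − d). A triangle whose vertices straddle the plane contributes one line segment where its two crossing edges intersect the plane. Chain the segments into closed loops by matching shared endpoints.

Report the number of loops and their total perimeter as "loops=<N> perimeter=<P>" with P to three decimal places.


loops=1 perimeter=8.070

Straddling triangles (18 of 40):
  (v4,v8,v5) [+-+] → (-1.0301, 1.57074, 0)–(-1.0301, 1.38301, 0.220692)  len=0.2897
  (v5,v8,v9) [+--] → (-1.0301, 1.38301, 0.220692)–(-1.0301, 1.01785, 0.65)  len=0.5636
  (v5,v9,v6) [+-+] → (-1.0301, 1.01785, 0.65)–(-1.0301, 0.928003, 0.544387)  len=0.1387
  (v6,v9,v10) [+-+] → (-1.0301, 0.928003, 0.544387)–(-1.0301, 0.748419, 0.333283)  len=0.2772
  (v7,v10,v11) [++-] → (-1.0301, 0.748419, -0.333283)–(-1.0301, 1.01785, -0.65)  len=0.4158
  (v7,v11,v4) [+-+] → (-1.0301, 1.01785, -0.65)–(-1.0301, 1.08945, -0.56583)  len=0.1105
  (v4,v11,v8) [+--] → (-1.0301, 1.08945, -0.56583)–(-1.0301, 1.57074, 0)  len=0.7428
  (v9,v13,v10) [--+] → (-1.0301, -0.209999, 0.333283)–(-1.0301, 0.748419, 0.333283)  len=0.9584
  (v10,v13,v14) [+-+] → (-1.0301, -0.209999, 0.333283)–(-1.0301, -0.748419, 0.333283)  len=0.5384
  (v10,v14,v11) [++-] → (-1.0301, 0.209999, -0.333283)–(-1.0301, 0.748419, -0.333283)  len=0.5384
  (v11,v14,v15) [-+-] → (-1.0301, 0.209999, -0.333283)–(-1.0301, -0.748419, -0.333283)  len=0.9584
  (v12,v16,v13) [-+-] → (-1.0301, -1.57074, 0)–(-1.0301, -1.08945, 0.56583)  len=0.7428
  (v13,v16,v17) [-++] → (-1.0301, -1.08945, 0.56583)–(-1.0301, -1.01785, 0.65)  len=0.1105
  (v13,v17,v14) [-++] → (-1.0301, -1.01785, 0.65)–(-1.0301, -0.748419, 0.333283)  len=0.4158
  (v14,v18,v15) [++-] → (-1.0301, -0.928003, -0.544387)–(-1.0301, -0.748419, -0.333283)  len=0.2772
  (v15,v18,v19) [-++] → (-1.0301, -0.928003, -0.544387)–(-1.0301, -1.01785, -0.65)  len=0.1387
  (v15,v19,v12) [-+-] → (-1.0301, -1.01785, -0.65)–(-1.0301, -1.38301, -0.220692)  len=0.5636
  (v12,v19,v16) [-++] → (-1.0301, -1.38301, -0.220692)–(-1.0301, -1.57074, 0)  len=0.2897

Chained into 1 loop(s):
  loop 1: 18 segments, perimeter = 8.0703
Total perimeter = 8.070


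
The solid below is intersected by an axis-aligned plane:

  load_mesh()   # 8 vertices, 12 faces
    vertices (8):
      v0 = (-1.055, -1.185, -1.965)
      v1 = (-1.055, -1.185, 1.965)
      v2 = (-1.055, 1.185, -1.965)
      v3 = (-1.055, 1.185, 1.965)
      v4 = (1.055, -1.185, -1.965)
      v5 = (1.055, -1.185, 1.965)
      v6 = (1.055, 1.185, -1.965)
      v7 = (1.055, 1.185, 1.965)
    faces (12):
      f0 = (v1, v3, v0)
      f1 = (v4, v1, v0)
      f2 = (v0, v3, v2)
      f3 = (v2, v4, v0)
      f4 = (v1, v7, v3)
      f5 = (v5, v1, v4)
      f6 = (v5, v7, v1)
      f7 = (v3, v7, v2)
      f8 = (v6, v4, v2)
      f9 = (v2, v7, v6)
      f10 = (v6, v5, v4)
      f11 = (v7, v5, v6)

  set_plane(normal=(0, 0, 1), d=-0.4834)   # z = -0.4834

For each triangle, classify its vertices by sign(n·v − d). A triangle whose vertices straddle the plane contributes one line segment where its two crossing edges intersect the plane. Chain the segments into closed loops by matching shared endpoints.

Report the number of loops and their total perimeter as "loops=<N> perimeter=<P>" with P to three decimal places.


loops=1 perimeter=8.960

Straddling triangles (8 of 12):
  (v1,v3,v0) [++-] → (-1.055, -0.291516, -0.4834)–(-1.055, -1.185, -0.4834)  len=0.8935
  (v4,v1,v0) [-+-] → (0.259535, -1.185, -0.4834)–(-1.055, -1.185, -0.4834)  len=1.3145
  (v0,v3,v2) [-+-] → (-1.055, -0.291516, -0.4834)–(-1.055, 1.185, -0.4834)  len=1.4765
  (v5,v1,v4) [++-] → (0.259535, -1.185, -0.4834)–(1.055, -1.185, -0.4834)  len=0.7955
  (v3,v7,v2) [++-] → (-0.259535, 1.185, -0.4834)–(-1.055, 1.185, -0.4834)  len=0.7955
  (v2,v7,v6) [-+-] → (-0.259535, 1.185, -0.4834)–(1.055, 1.185, -0.4834)  len=1.3145
  (v6,v5,v4) [-+-] → (1.055, 0.291516, -0.4834)–(1.055, -1.185, -0.4834)  len=1.4765
  (v7,v5,v6) [++-] → (1.055, 0.291516, -0.4834)–(1.055, 1.185, -0.4834)  len=0.8935

Chained into 1 loop(s):
  loop 1: 8 segments, perimeter = 8.9600
Total perimeter = 8.960
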